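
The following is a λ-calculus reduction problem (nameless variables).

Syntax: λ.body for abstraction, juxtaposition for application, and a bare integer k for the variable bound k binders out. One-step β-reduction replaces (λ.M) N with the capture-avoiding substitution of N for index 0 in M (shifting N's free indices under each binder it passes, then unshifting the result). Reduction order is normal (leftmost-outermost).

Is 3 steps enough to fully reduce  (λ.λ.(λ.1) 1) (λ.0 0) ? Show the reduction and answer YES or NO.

Answer: YES — reaches normal form λ.0 in 2 ≤ 3 steps

Working:
  start: (λ.λ.(λ.1) 1) (λ.0 0)
  →1  λ.(λ.1) (λ.0 0)
  →2  λ.0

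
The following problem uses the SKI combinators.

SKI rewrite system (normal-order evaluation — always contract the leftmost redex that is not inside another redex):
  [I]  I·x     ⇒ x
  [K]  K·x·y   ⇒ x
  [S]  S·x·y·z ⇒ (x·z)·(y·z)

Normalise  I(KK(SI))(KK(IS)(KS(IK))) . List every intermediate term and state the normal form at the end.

Answer: normal form = K(KS)  (in 4 steps)

Working:
  start: I(KK(SI))(KK(IS)(KS(IK)))
  step 1: KK(SI)(KK(IS)(KS(IK)))
  step 2: K(KK(IS)(KS(IK)))
  step 3: K(K(KS(IK)))
  step 4: K(KS)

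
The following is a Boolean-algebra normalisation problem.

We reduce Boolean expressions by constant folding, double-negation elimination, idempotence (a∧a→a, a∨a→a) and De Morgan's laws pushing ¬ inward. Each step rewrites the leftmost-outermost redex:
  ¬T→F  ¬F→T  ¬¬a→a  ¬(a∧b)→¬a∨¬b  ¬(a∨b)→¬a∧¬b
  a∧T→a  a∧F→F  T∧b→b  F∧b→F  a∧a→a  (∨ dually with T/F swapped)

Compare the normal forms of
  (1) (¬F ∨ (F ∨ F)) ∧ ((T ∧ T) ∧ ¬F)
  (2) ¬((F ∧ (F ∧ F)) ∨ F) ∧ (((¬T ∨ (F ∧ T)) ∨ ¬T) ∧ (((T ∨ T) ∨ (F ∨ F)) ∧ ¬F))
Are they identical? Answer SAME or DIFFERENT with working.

Answer: DIFFERENT — A ⇓ T, B ⇓ F

Reduction:
Term A:
  start: (¬F ∨ (F ∨ F)) ∧ ((T ∧ T) ∧ ¬F)
  →1  (T ∨ (F ∨ F)) ∧ ((T ∧ T) ∧ ¬F)
  →2  T ∧ ((T ∧ T) ∧ ¬F)
  →3  (T ∧ T) ∧ ¬F
  →4  T ∧ ¬F
  →5  ¬F
  →6  T

Term B:
  start: ¬((F ∧ (F ∧ F)) ∨ F) ∧ (((¬T ∨ (F ∧ T)) ∨ ¬T) ∧ (((T ∨ T) ∨ (F ∨ F)) ∧ ¬F))
  →1  (¬(F ∧ (F ∧ F)) ∧ ¬F) ∧ (((¬T ∨ (F ∧ T)) ∨ ¬T) ∧ (((T ∨ T) ∨ (F ∨ F)) ∧ ¬F))
  →2  ((¬F ∨ ¬(F ∧ F)) ∧ ¬F) ∧ (((¬T ∨ (F ∧ T)) ∨ ¬T) ∧ (((T ∨ T) ∨ (F ∨ F)) ∧ ¬F))
  →3  ((T ∨ ¬(F ∧ F)) ∧ ¬F) ∧ (((¬T ∨ (F ∧ T)) ∨ ¬T) ∧ (((T ∨ T) ∨ (F ∨ F)) ∧ ¬F))
  →4  (T ∧ ¬F) ∧ (((¬T ∨ (F ∧ T)) ∨ ¬T) ∧ (((T ∨ T) ∨ (F ∨ F)) ∧ ¬F))
  →5  ¬F ∧ (((¬T ∨ (F ∧ T)) ∨ ¬T) ∧ (((T ∨ T) ∨ (F ∨ F)) ∧ ¬F))
  →6  T ∧ (((¬T ∨ (F ∧ T)) ∨ ¬T) ∧ (((T ∨ T) ∨ (F ∨ F)) ∧ ¬F))
  →7  ((¬T ∨ (F ∧ T)) ∨ ¬T) ∧ (((T ∨ T) ∨ (F ∨ F)) ∧ ¬F)
  →8  ((F ∨ (F ∧ T)) ∨ ¬T) ∧ (((T ∨ T) ∨ (F ∨ F)) ∧ ¬F)
  →9  ((F ∧ T) ∨ ¬T) ∧ (((T ∨ T) ∨ (F ∨ F)) ∧ ¬F)
  →10  (F ∨ ¬T) ∧ (((T ∨ T) ∨ (F ∨ F)) ∧ ¬F)
  →11  ¬T ∧ (((T ∨ T) ∨ (F ∨ F)) ∧ ¬F)
  →12  F ∧ (((T ∨ T) ∨ (F ∨ F)) ∧ ¬F)
  →13  F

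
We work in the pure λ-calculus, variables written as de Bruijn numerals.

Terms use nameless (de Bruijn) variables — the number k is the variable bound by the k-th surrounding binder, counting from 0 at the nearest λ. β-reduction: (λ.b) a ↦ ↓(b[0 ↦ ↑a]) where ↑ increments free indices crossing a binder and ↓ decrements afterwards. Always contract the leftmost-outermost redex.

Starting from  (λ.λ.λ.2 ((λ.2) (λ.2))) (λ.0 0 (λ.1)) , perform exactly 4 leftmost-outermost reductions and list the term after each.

Answer: after 4 steps: λ.λ.1 1 (λ.(λ.3) (λ.3))

Reduction:
  start: (λ.λ.λ.2 ((λ.2) (λ.2))) (λ.0 0 (λ.1))
  [1] λ.λ.(λ.0 0 (λ.1)) ((λ.2) (λ.2))
  [2] λ.λ.(λ.2) (λ.2) ((λ.2) (λ.2)) (λ.(λ.3) (λ.3))
  [3] λ.λ.1 ((λ.2) (λ.2)) (λ.(λ.3) (λ.3))
  [4] λ.λ.1 1 (λ.(λ.3) (λ.3))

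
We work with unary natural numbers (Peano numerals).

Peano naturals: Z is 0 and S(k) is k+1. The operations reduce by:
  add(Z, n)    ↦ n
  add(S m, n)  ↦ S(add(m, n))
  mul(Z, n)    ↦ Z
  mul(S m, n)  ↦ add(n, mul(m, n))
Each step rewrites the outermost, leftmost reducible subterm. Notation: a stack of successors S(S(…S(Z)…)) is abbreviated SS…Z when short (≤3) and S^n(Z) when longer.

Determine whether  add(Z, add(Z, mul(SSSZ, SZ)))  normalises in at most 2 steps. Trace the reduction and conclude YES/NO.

Answer: NO — after 2 steps the term is mul(SSSZ, SZ), not yet normal

Derivation:
  start: add(Z, add(Z, mul(SSSZ, SZ)))
  step 1: add(Z, mul(SSSZ, SZ))
  step 2: mul(SSSZ, SZ)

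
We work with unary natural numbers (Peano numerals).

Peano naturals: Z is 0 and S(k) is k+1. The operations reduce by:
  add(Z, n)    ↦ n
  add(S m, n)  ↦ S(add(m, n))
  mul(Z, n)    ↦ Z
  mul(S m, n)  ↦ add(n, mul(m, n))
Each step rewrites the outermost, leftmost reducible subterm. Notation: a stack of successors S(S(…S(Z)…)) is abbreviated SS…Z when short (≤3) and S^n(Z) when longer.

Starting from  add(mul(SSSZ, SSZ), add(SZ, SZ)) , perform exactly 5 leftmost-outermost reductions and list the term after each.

Answer: after 5 steps: S(S(add(add(Z, mul(SSZ, SSZ)), add(SZ, SZ))))

Derivation:
  start: add(mul(SSSZ, SSZ), add(SZ, SZ))
  [1] add(add(SSZ, mul(SSZ, SSZ)), add(SZ, SZ))
  [2] add(S(add(SZ, mul(SSZ, SSZ))), add(SZ, SZ))
  [3] S(add(add(SZ, mul(SSZ, SSZ)), add(SZ, SZ)))
  [4] S(add(S(add(Z, mul(SSZ, SSZ))), add(SZ, SZ)))
  [5] S(S(add(add(Z, mul(SSZ, SSZ)), add(SZ, SZ))))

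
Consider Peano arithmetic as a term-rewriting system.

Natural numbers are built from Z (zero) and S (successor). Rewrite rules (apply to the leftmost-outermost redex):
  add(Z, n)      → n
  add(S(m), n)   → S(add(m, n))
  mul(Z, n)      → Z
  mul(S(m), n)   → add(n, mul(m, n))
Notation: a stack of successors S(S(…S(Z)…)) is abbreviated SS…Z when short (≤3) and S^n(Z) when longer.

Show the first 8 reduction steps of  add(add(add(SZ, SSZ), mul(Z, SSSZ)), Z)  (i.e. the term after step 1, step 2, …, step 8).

  start: add(add(add(SZ, SSZ), mul(Z, SSSZ)), Z)
  step 1: add(add(S(add(Z, SSZ)), mul(Z, SSSZ)), Z)
  step 2: add(S(add(add(Z, SSZ), mul(Z, SSSZ))), Z)
  step 3: S(add(add(add(Z, SSZ), mul(Z, SSSZ)), Z))
  step 4: S(add(add(SSZ, mul(Z, SSSZ)), Z))
  step 5: S(add(S(add(SZ, mul(Z, SSSZ))), Z))
  step 6: S(S(add(add(SZ, mul(Z, SSSZ)), Z)))
  step 7: S(S(add(S(add(Z, mul(Z, SSSZ))), Z)))
  step 8: S(S(S(add(add(Z, mul(Z, SSSZ)), Z))))

Answer: after 8 steps: S(S(S(add(add(Z, mul(Z, SSSZ)), Z))))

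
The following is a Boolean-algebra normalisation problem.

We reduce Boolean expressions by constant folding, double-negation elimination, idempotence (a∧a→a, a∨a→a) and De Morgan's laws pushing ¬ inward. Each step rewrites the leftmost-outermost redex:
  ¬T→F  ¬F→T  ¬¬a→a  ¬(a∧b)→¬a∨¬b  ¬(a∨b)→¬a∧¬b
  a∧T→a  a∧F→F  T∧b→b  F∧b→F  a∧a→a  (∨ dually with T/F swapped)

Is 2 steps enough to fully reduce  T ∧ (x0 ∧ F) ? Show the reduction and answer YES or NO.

  start: T ∧ (x0 ∧ F)
  →1  x0 ∧ F
  →2  F

Answer: YES — reaches normal form F in 2 ≤ 2 steps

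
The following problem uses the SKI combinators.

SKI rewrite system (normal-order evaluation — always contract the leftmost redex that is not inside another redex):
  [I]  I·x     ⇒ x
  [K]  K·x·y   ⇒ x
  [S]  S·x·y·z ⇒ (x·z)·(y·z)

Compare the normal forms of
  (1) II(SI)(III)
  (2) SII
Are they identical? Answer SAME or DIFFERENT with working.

Answer: SAME — A ⇓ SII, B ⇓ SII

Working:
Term A:
  start: II(SI)(III)
  →1  I(SI)(III)
  →2  SI(III)
  →3  SI(II)
  →4  SII

Term B:
  start: SII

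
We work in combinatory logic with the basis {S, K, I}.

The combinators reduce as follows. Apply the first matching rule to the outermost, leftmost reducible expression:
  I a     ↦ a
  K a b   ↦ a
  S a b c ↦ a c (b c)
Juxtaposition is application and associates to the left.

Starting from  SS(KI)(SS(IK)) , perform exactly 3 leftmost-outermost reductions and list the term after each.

Answer: after 3 steps: S(SSK)I

Reduction:
  start: SS(KI)(SS(IK))
  step 1: S(SS(IK))(KI(SS(IK)))
  step 2: S(SSK)(KI(SS(IK)))
  step 3: S(SSK)I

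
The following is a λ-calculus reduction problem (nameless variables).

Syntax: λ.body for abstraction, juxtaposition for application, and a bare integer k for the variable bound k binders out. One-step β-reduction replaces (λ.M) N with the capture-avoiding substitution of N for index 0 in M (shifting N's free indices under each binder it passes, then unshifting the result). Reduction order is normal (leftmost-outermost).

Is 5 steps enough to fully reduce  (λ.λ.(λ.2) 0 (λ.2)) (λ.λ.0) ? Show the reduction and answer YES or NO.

  start: (λ.λ.(λ.2) 0 (λ.2)) (λ.λ.0)
  step 1: λ.(λ.λ.λ.0) 0 (λ.λ.λ.0)
  step 2: λ.(λ.λ.0) (λ.λ.λ.0)
  step 3: λ.λ.0

Answer: YES — reaches normal form λ.λ.0 in 3 ≤ 5 steps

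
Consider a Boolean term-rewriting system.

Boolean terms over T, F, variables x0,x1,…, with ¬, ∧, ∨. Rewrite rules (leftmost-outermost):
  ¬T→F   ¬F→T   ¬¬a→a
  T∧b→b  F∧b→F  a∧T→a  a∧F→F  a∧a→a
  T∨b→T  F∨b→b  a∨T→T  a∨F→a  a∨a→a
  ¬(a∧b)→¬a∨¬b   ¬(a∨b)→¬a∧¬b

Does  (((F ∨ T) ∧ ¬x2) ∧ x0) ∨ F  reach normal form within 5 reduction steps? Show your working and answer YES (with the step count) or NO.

  start: (((F ∨ T) ∧ ¬x2) ∧ x0) ∨ F
  →1  ((F ∨ T) ∧ ¬x2) ∧ x0
  →2  (T ∧ ¬x2) ∧ x0
  →3  ¬x2 ∧ x0

Answer: YES — reaches normal form ¬x2 ∧ x0 in 3 ≤ 5 steps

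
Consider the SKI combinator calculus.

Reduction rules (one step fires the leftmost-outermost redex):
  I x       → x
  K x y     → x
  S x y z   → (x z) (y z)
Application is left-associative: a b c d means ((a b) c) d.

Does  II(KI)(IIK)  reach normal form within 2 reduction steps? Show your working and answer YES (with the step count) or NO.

  start: II(KI)(IIK)
  →1  I(KI)(IIK)
  →2  KI(IIK)

Answer: NO — after 2 steps the term is KI(IIK), not yet normal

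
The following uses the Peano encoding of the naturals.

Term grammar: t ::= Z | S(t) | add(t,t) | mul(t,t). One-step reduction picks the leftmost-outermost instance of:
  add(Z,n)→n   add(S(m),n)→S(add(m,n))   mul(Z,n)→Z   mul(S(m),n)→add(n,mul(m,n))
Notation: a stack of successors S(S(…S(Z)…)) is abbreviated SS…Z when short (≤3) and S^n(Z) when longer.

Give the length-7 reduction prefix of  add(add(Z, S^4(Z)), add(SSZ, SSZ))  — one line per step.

  start: add(add(Z, S^4(Z)), add(SSZ, SSZ))
  step 1: add(S^4(Z), add(SSZ, SSZ))
  step 2: S(add(SSSZ, add(SSZ, SSZ)))
  step 3: S(S(add(SSZ, add(SSZ, SSZ))))
  step 4: S(S(S(add(SZ, add(SSZ, SSZ)))))
  step 5: S(S(S(S(add(Z, add(SSZ, SSZ))))))
  step 6: S(S(S(S(add(SSZ, SSZ)))))
  step 7: S(S(S(S(S(add(SZ, SSZ))))))

Answer: after 7 steps: S(S(S(S(S(add(SZ, SSZ))))))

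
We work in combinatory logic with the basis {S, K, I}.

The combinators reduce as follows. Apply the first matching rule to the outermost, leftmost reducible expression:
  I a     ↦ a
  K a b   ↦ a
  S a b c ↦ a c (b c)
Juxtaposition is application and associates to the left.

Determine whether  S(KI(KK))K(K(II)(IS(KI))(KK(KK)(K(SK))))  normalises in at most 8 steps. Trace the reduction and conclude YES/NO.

Answer: YES — reaches normal form K(SK) in 8 ≤ 8 steps

Derivation:
  start: S(KI(KK))K(K(II)(IS(KI))(KK(KK)(K(SK))))
  [1] KI(KK)(K(II)(IS(KI))(KK(KK)(K(SK))))(K(K(II)(IS(KI))(KK(KK)(K(SK)))))
  [2] I(K(II)(IS(KI))(KK(KK)(K(SK))))(K(K(II)(IS(KI))(KK(KK)(K(SK)))))
  [3] K(II)(IS(KI))(KK(KK)(K(SK)))(K(K(II)(IS(KI))(KK(KK)(K(SK)))))
  [4] II(KK(KK)(K(SK)))(K(K(II)(IS(KI))(KK(KK)(K(SK)))))
  [5] I(KK(KK)(K(SK)))(K(K(II)(IS(KI))(KK(KK)(K(SK)))))
  [6] KK(KK)(K(SK))(K(K(II)(IS(KI))(KK(KK)(K(SK)))))
  [7] K(K(SK))(K(K(II)(IS(KI))(KK(KK)(K(SK)))))
  [8] K(SK)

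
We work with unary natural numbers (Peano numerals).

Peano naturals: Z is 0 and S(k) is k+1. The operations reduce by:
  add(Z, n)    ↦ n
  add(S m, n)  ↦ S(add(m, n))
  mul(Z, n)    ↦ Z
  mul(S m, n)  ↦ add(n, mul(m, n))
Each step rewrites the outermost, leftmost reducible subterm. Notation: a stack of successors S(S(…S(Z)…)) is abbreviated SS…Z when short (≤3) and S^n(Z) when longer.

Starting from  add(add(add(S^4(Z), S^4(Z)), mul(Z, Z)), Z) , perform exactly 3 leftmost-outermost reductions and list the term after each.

  start: add(add(add(S^4(Z), S^4(Z)), mul(Z, Z)), Z)
  [1] add(add(S(add(SSSZ, S^4(Z))), mul(Z, Z)), Z)
  [2] add(S(add(add(SSSZ, S^4(Z)), mul(Z, Z))), Z)
  [3] S(add(add(add(SSSZ, S^4(Z)), mul(Z, Z)), Z))

Answer: after 3 steps: S(add(add(add(SSSZ, S^4(Z)), mul(Z, Z)), Z))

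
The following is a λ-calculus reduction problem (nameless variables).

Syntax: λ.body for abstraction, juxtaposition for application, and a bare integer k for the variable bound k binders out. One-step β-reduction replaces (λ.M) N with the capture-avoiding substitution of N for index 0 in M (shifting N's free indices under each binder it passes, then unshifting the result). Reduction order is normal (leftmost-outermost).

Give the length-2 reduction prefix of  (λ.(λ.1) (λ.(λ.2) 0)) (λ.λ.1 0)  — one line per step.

Answer: after 2 steps: λ.λ.1 0

Working:
  start: (λ.(λ.1) (λ.(λ.2) 0)) (λ.λ.1 0)
  →1  (λ.λ.λ.1 0) (λ.(λ.λ.λ.1 0) 0)
  →2  λ.λ.1 0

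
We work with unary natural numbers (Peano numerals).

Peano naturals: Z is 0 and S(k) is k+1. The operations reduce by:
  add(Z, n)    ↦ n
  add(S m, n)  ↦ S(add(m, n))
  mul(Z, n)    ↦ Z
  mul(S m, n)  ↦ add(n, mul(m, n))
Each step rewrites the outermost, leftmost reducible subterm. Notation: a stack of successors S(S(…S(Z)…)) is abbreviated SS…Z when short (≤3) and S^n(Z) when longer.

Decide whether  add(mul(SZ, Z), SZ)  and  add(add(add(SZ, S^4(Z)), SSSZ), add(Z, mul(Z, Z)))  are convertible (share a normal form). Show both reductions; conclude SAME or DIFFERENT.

Term A:
  start: add(mul(SZ, Z), SZ)
  step 1: add(add(Z, mul(Z, Z)), SZ)
  step 2: add(mul(Z, Z), SZ)
  step 3: add(Z, SZ)
  step 4: SZ

Term B:
  start: add(add(add(SZ, S^4(Z)), SSSZ), add(Z, mul(Z, Z)))
  step 1: add(add(S(add(Z, S^4(Z))), SSSZ), add(Z, mul(Z, Z)))
  step 2: add(S(add(add(Z, S^4(Z)), SSSZ)), add(Z, mul(Z, Z)))
  step 3: S(add(add(add(Z, S^4(Z)), SSSZ), add(Z, mul(Z, Z))))
  step 4: S(add(add(S^4(Z), SSSZ), add(Z, mul(Z, Z))))
  step 5: S(add(S(add(SSSZ, SSSZ)), add(Z, mul(Z, Z))))
  step 6: S(S(add(add(SSSZ, SSSZ), add(Z, mul(Z, Z)))))
  step 7: S(S(add(S(add(SSZ, SSSZ)), add(Z, mul(Z, Z)))))
  step 8: S(S(S(add(add(SSZ, SSSZ), add(Z, mul(Z, Z))))))
  step 9: S(S(S(add(S(add(SZ, SSSZ)), add(Z, mul(Z, Z))))))
  step 10: S(S(S(S(add(add(SZ, SSSZ), add(Z, mul(Z, Z)))))))
  step 11: S(S(S(S(add(S(add(Z, SSSZ)), add(Z, mul(Z, Z)))))))
  step 12: S(S(S(S(S(add(add(Z, SSSZ), add(Z, mul(Z, Z))))))))
  step 13: S(S(S(S(S(add(SSSZ, add(Z, mul(Z, Z))))))))
  step 14: S(S(S(S(S(S(add(SSZ, add(Z, mul(Z, Z)))))))))
  step 15: S(S(S(S(S(S(S(add(SZ, add(Z, mul(Z, Z))))))))))
  step 16: S(S(S(S(S(S(S(S(add(Z, add(Z, mul(Z, Z)))))))))))
  step 17: S(S(S(S(S(S(S(S(add(Z, mul(Z, Z))))))))))
  step 18: S(S(S(S(S(S(S(S(mul(Z, Z)))))))))
  step 19: S^8(Z)

Answer: DIFFERENT — A ⇓ SZ, B ⇓ S^8(Z)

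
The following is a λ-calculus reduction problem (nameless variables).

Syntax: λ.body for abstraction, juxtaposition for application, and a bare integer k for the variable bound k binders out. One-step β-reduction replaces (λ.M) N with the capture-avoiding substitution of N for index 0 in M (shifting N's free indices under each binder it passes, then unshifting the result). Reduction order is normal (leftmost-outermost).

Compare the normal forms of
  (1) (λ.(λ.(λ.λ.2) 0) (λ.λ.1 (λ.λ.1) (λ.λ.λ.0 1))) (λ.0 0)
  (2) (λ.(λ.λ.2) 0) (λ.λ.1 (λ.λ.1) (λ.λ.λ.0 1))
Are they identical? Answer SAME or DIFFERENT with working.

Term A:
  start: (λ.(λ.(λ.λ.2) 0) (λ.λ.1 (λ.λ.1) (λ.λ.λ.0 1))) (λ.0 0)
  step 1: (λ.(λ.λ.2) 0) (λ.λ.1 (λ.λ.1) (λ.λ.λ.0 1))
  step 2: (λ.λ.λ.λ.1 (λ.λ.1) (λ.λ.λ.0 1)) (λ.λ.1 (λ.λ.1) (λ.λ.λ.0 1))
  step 3: λ.λ.λ.1 (λ.λ.1) (λ.λ.λ.0 1)

Term B:
  start: (λ.(λ.λ.2) 0) (λ.λ.1 (λ.λ.1) (λ.λ.λ.0 1))
  step 1: (λ.λ.λ.λ.1 (λ.λ.1) (λ.λ.λ.0 1)) (λ.λ.1 (λ.λ.1) (λ.λ.λ.0 1))
  step 2: λ.λ.λ.1 (λ.λ.1) (λ.λ.λ.0 1)

Answer: SAME — A ⇓ λ.λ.λ.1 (λ.λ.1) (λ.λ.λ.0 1), B ⇓ λ.λ.λ.1 (λ.λ.1) (λ.λ.λ.0 1)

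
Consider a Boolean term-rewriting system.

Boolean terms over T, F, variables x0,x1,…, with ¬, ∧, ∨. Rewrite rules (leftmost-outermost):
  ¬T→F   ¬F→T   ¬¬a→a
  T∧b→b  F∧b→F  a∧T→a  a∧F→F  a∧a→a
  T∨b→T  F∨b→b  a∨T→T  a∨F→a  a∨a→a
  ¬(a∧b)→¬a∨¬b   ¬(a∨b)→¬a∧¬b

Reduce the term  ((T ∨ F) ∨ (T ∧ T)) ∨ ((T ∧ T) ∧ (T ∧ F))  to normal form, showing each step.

  start: ((T ∨ F) ∨ (T ∧ T)) ∨ ((T ∧ T) ∧ (T ∧ F))
  step 1: (T ∨ (T ∧ T)) ∨ ((T ∧ T) ∧ (T ∧ F))
  step 2: T ∨ ((T ∧ T) ∧ (T ∧ F))
  step 3: T

Answer: normal form = T  (in 3 steps)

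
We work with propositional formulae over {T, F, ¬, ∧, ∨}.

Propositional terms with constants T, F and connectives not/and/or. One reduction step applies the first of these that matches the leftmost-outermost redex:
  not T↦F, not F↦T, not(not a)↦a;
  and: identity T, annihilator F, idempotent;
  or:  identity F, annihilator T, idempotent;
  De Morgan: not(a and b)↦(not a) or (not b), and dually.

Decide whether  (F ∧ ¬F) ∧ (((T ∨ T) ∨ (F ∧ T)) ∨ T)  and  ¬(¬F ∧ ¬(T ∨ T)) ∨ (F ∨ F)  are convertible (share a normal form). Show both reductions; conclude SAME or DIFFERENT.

Term A:
  start: (F ∧ ¬F) ∧ (((T ∨ T) ∨ (F ∧ T)) ∨ T)
  →1  F ∧ (((T ∨ T) ∨ (F ∧ T)) ∨ T)
  →2  F

Term B:
  start: ¬(¬F ∧ ¬(T ∨ T)) ∨ (F ∨ F)
  →1  (¬¬F ∨ ¬¬(T ∨ T)) ∨ (F ∨ F)
  →2  (F ∨ ¬¬(T ∨ T)) ∨ (F ∨ F)
  →3  ¬¬(T ∨ T) ∨ (F ∨ F)
  →4  (T ∨ T) ∨ (F ∨ F)
  →5  T ∨ (F ∨ F)
  →6  T

Answer: DIFFERENT — A ⇓ F, B ⇓ T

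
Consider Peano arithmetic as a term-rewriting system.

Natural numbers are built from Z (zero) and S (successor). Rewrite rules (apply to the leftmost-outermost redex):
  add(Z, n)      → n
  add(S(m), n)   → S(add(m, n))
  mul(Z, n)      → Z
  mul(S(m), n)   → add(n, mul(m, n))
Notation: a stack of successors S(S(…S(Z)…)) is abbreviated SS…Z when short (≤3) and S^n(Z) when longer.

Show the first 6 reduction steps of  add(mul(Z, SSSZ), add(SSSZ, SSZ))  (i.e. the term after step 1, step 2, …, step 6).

  start: add(mul(Z, SSSZ), add(SSSZ, SSZ))
  →1  add(Z, add(SSSZ, SSZ))
  →2  add(SSSZ, SSZ)
  →3  S(add(SSZ, SSZ))
  →4  S(S(add(SZ, SSZ)))
  →5  S(S(S(add(Z, SSZ))))
  →6  S^5(Z)

Answer: after 6 steps: S^5(Z)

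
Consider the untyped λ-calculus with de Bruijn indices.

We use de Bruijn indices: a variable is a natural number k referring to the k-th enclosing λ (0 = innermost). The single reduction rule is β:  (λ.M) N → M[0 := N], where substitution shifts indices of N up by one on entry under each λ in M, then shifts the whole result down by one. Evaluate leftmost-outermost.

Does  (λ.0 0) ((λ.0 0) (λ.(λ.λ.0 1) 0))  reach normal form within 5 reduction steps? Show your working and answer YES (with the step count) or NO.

Answer: NO — after 5 steps the term is (λ.0 0) (λ.(λ.λ.0 1) 0) (λ.(λ.λ.0 1) 0), not yet normal

Derivation:
  start: (λ.0 0) ((λ.0 0) (λ.(λ.λ.0 1) 0))
  [1] (λ.0 0) (λ.(λ.λ.0 1) 0) ((λ.0 0) (λ.(λ.λ.0 1) 0))
  [2] (λ.(λ.λ.0 1) 0) (λ.(λ.λ.0 1) 0) ((λ.0 0) (λ.(λ.λ.0 1) 0))
  [3] (λ.λ.0 1) (λ.(λ.λ.0 1) 0) ((λ.0 0) (λ.(λ.λ.0 1) 0))
  [4] (λ.0 (λ.(λ.λ.0 1) 0)) ((λ.0 0) (λ.(λ.λ.0 1) 0))
  [5] (λ.0 0) (λ.(λ.λ.0 1) 0) (λ.(λ.λ.0 1) 0)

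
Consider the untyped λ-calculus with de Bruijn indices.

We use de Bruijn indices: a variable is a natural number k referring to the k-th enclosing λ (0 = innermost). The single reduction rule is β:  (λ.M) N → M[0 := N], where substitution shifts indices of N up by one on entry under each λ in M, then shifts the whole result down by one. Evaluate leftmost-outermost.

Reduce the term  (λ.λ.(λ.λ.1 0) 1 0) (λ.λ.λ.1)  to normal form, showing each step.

Answer: normal form = λ.λ.λ.1  (in 4 steps)

Derivation:
  start: (λ.λ.(λ.λ.1 0) 1 0) (λ.λ.λ.1)
  →1  λ.(λ.λ.1 0) (λ.λ.λ.1) 0
  →2  λ.(λ.(λ.λ.λ.1) 0) 0
  →3  λ.(λ.λ.λ.1) 0
  →4  λ.λ.λ.1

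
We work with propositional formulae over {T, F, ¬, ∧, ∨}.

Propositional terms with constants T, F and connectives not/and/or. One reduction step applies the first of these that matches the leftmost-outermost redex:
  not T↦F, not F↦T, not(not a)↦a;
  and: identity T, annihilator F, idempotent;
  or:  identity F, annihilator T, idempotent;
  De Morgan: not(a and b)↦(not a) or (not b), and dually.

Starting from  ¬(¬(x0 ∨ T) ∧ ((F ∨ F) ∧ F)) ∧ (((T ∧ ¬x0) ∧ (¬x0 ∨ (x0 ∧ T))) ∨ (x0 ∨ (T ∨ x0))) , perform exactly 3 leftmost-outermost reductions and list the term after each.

Answer: after 3 steps: (T ∨ ¬((F ∨ F) ∧ F)) ∧ (((T ∧ ¬x0) ∧ (¬x0 ∨ (x0 ∧ T))) ∨ (x0 ∨ (T ∨ x0)))

Derivation:
  start: ¬(¬(x0 ∨ T) ∧ ((F ∨ F) ∧ F)) ∧ (((T ∧ ¬x0) ∧ (¬x0 ∨ (x0 ∧ T))) ∨ (x0 ∨ (T ∨ x0)))
  [1] (¬¬(x0 ∨ T) ∨ ¬((F ∨ F) ∧ F)) ∧ (((T ∧ ¬x0) ∧ (¬x0 ∨ (x0 ∧ T))) ∨ (x0 ∨ (T ∨ x0)))
  [2] ((x0 ∨ T) ∨ ¬((F ∨ F) ∧ F)) ∧ (((T ∧ ¬x0) ∧ (¬x0 ∨ (x0 ∧ T))) ∨ (x0 ∨ (T ∨ x0)))
  [3] (T ∨ ¬((F ∨ F) ∧ F)) ∧ (((T ∧ ¬x0) ∧ (¬x0 ∨ (x0 ∧ T))) ∨ (x0 ∨ (T ∨ x0)))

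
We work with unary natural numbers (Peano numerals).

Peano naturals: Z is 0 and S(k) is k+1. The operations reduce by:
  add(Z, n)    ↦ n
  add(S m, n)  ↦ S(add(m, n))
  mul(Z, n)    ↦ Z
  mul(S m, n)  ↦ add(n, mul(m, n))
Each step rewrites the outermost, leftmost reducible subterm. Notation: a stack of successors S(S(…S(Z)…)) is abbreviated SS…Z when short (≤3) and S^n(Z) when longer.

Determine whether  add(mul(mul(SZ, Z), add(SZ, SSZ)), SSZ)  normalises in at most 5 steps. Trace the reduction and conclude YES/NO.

Answer: YES — reaches normal form SSZ in 5 ≤ 5 steps

Working:
  start: add(mul(mul(SZ, Z), add(SZ, SSZ)), SSZ)
  step 1: add(mul(add(Z, mul(Z, Z)), add(SZ, SSZ)), SSZ)
  step 2: add(mul(mul(Z, Z), add(SZ, SSZ)), SSZ)
  step 3: add(mul(Z, add(SZ, SSZ)), SSZ)
  step 4: add(Z, SSZ)
  step 5: SSZ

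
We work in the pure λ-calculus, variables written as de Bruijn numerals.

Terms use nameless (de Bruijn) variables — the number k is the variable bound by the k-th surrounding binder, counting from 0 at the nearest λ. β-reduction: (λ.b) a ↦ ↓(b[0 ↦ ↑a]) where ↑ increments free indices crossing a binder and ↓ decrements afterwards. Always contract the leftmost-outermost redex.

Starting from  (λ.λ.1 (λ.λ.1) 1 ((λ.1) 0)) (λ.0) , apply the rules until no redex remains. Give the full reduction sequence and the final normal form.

  start: (λ.λ.1 (λ.λ.1) 1 ((λ.1) 0)) (λ.0)
  →1  λ.(λ.0) (λ.λ.1) (λ.0) ((λ.1) 0)
  →2  λ.(λ.λ.1) (λ.0) ((λ.1) 0)
  →3  λ.(λ.λ.0) ((λ.1) 0)
  →4  λ.λ.0

Answer: normal form = λ.λ.0  (in 4 steps)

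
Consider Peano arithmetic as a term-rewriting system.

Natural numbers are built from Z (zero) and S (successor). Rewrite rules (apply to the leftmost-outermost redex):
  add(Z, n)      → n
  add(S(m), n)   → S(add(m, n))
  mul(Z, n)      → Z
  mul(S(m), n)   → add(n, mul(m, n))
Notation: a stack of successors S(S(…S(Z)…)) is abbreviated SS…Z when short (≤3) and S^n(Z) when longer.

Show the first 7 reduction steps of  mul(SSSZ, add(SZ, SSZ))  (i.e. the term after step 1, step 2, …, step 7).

  start: mul(SSSZ, add(SZ, SSZ))
  →1  add(add(SZ, SSZ), mul(SSZ, add(SZ, SSZ)))
  →2  add(S(add(Z, SSZ)), mul(SSZ, add(SZ, SSZ)))
  →3  S(add(add(Z, SSZ), mul(SSZ, add(SZ, SSZ))))
  →4  S(add(SSZ, mul(SSZ, add(SZ, SSZ))))
  →5  S(S(add(SZ, mul(SSZ, add(SZ, SSZ)))))
  →6  S(S(S(add(Z, mul(SSZ, add(SZ, SSZ))))))
  →7  S(S(S(mul(SSZ, add(SZ, SSZ)))))

Answer: after 7 steps: S(S(S(mul(SSZ, add(SZ, SSZ)))))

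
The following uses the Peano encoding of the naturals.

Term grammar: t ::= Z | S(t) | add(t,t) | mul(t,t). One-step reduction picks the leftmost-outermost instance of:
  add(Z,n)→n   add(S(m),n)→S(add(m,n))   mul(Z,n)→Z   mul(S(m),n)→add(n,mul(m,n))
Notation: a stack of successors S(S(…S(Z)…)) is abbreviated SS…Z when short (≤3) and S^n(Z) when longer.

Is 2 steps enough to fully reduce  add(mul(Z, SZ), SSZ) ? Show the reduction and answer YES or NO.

  start: add(mul(Z, SZ), SSZ)
  [1] add(Z, SSZ)
  [2] SSZ

Answer: YES — reaches normal form SSZ in 2 ≤ 2 steps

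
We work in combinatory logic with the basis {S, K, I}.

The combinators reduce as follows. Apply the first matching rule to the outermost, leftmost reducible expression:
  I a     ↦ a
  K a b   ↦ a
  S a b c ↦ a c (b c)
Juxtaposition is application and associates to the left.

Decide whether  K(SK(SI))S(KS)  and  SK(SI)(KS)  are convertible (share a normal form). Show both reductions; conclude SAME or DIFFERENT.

Term A:
  start: K(SK(SI))S(KS)
  step 1: SK(SI)(KS)
  step 2: K(KS)(SI(KS))
  step 3: KS

Term B:
  start: SK(SI)(KS)
  step 1: K(KS)(SI(KS))
  step 2: KS

Answer: SAME — A ⇓ KS, B ⇓ KS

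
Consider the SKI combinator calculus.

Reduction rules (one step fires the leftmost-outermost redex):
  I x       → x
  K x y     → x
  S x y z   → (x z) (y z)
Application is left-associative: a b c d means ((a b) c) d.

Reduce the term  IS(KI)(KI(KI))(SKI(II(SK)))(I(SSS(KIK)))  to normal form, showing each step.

Answer: normal form = SK(SI(SI))  (in 14 steps)

Working:
  start: IS(KI)(KI(KI))(SKI(II(SK)))(I(SSS(KIK)))
  step 1: S(KI)(KI(KI))(SKI(II(SK)))(I(SSS(KIK)))
  step 2: KI(SKI(II(SK)))(KI(KI)(SKI(II(SK))))(I(SSS(KIK)))
  step 3: I(KI(KI)(SKI(II(SK))))(I(SSS(KIK)))
  step 4: KI(KI)(SKI(II(SK)))(I(SSS(KIK)))
  step 5: I(SKI(II(SK)))(I(SSS(KIK)))
  step 6: SKI(II(SK))(I(SSS(KIK)))
  step 7: K(II(SK))(I(II(SK)))(I(SSS(KIK)))
  step 8: II(SK)(I(SSS(KIK)))
  step 9: I(SK)(I(SSS(KIK)))
  step 10: SK(I(SSS(KIK)))
  step 11: SK(SSS(KIK))
  step 12: SK(S(KIK)(S(KIK)))
  step 13: SK(SI(S(KIK)))
  step 14: SK(SI(SI))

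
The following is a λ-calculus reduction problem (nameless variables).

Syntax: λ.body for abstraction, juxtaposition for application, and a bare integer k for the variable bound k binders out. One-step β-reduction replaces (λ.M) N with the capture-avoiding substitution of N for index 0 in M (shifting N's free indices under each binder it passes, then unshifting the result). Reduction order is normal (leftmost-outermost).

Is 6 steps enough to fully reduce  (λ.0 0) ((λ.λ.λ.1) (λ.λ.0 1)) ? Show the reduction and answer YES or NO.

Answer: YES — reaches normal form λ.λ.λ.1 in 4 ≤ 6 steps

Derivation:
  start: (λ.0 0) ((λ.λ.λ.1) (λ.λ.0 1))
  [1] (λ.λ.λ.1) (λ.λ.0 1) ((λ.λ.λ.1) (λ.λ.0 1))
  [2] (λ.λ.1) ((λ.λ.λ.1) (λ.λ.0 1))
  [3] λ.(λ.λ.λ.1) (λ.λ.0 1)
  [4] λ.λ.λ.1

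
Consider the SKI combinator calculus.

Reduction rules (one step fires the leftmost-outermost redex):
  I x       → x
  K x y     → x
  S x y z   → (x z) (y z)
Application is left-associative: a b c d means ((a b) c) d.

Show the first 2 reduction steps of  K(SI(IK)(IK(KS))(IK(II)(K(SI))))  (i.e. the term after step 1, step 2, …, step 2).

  start: K(SI(IK)(IK(KS))(IK(II)(K(SI))))
  →1  K(I(IK(KS))(IK(IK(KS)))(IK(II)(K(SI))))
  →2  K(IK(KS)(IK(IK(KS)))(IK(II)(K(SI))))

Answer: after 2 steps: K(IK(KS)(IK(IK(KS)))(IK(II)(K(SI))))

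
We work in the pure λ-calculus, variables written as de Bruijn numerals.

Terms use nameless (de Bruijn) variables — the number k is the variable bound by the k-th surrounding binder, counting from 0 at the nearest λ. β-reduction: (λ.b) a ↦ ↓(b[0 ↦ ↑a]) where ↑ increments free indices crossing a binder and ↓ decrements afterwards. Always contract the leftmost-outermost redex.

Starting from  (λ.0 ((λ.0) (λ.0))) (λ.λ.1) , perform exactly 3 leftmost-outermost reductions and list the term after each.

Answer: after 3 steps: λ.λ.0

Derivation:
  start: (λ.0 ((λ.0) (λ.0))) (λ.λ.1)
  step 1: (λ.λ.1) ((λ.0) (λ.0))
  step 2: λ.(λ.0) (λ.0)
  step 3: λ.λ.0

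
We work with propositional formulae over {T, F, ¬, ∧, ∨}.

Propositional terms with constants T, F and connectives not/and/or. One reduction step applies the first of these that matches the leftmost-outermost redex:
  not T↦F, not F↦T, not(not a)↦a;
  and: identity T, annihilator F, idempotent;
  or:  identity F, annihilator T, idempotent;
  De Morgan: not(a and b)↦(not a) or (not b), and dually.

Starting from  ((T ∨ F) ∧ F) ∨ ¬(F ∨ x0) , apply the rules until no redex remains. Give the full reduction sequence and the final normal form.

  start: ((T ∨ F) ∧ F) ∨ ¬(F ∨ x0)
  [1] F ∨ ¬(F ∨ x0)
  [2] ¬(F ∨ x0)
  [3] ¬F ∧ ¬x0
  [4] T ∧ ¬x0
  [5] ¬x0

Answer: normal form = ¬x0  (in 5 steps)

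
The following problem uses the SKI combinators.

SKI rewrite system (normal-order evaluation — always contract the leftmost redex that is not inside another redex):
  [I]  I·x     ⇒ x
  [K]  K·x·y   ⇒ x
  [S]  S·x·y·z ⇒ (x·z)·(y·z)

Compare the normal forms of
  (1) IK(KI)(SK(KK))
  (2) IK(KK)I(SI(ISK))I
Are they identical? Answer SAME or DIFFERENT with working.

Term A:
  start: IK(KI)(SK(KK))
  →1  K(KI)(SK(KK))
  →2  KI

Term B:
  start: IK(KK)I(SI(ISK))I
  →1  K(KK)I(SI(ISK))I
  →2  KK(SI(ISK))I
  →3  KI

Answer: SAME — A ⇓ KI, B ⇓ KI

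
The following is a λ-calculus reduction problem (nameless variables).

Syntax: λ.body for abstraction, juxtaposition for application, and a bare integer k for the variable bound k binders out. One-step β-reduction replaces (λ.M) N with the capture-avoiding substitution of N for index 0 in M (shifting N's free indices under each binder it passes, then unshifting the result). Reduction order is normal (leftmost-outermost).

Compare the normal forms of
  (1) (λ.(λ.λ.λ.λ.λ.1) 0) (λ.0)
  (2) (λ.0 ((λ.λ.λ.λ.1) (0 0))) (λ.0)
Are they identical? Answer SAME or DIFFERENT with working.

Term A:
  start: (λ.(λ.λ.λ.λ.λ.1) 0) (λ.0)
  [1] (λ.λ.λ.λ.λ.1) (λ.0)
  [2] λ.λ.λ.λ.1

Term B:
  start: (λ.0 ((λ.λ.λ.λ.1) (0 0))) (λ.0)
  [1] (λ.0) ((λ.λ.λ.λ.1) ((λ.0) (λ.0)))
  [2] (λ.λ.λ.λ.1) ((λ.0) (λ.0))
  [3] λ.λ.λ.1

Answer: DIFFERENT — A ⇓ λ.λ.λ.λ.1, B ⇓ λ.λ.λ.1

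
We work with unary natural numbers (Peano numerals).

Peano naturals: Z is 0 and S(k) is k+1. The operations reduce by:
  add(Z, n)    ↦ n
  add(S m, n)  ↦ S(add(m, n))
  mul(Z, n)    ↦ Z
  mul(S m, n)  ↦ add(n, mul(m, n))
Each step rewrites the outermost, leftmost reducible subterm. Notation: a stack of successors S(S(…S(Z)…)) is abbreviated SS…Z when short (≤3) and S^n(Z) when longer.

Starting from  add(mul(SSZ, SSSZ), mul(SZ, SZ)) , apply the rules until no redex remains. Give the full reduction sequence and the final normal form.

Answer: normal form = S^7(Z)  (in 22 steps)

Derivation:
  start: add(mul(SSZ, SSSZ), mul(SZ, SZ))
  step 1: add(add(SSSZ, mul(SZ, SSSZ)), mul(SZ, SZ))
  step 2: add(S(add(SSZ, mul(SZ, SSSZ))), mul(SZ, SZ))
  step 3: S(add(add(SSZ, mul(SZ, SSSZ)), mul(SZ, SZ)))
  step 4: S(add(S(add(SZ, mul(SZ, SSSZ))), mul(SZ, SZ)))
  step 5: S(S(add(add(SZ, mul(SZ, SSSZ)), mul(SZ, SZ))))
  step 6: S(S(add(S(add(Z, mul(SZ, SSSZ))), mul(SZ, SZ))))
  step 7: S(S(S(add(add(Z, mul(SZ, SSSZ)), mul(SZ, SZ)))))
  step 8: S(S(S(add(mul(SZ, SSSZ), mul(SZ, SZ)))))
  step 9: S(S(S(add(add(SSSZ, mul(Z, SSSZ)), mul(SZ, SZ)))))
  step 10: S(S(S(add(S(add(SSZ, mul(Z, SSSZ))), mul(SZ, SZ)))))
  step 11: S(S(S(S(add(add(SSZ, mul(Z, SSSZ)), mul(SZ, SZ))))))
  step 12: S(S(S(S(add(S(add(SZ, mul(Z, SSSZ))), mul(SZ, SZ))))))
  step 13: S(S(S(S(S(add(add(SZ, mul(Z, SSSZ)), mul(SZ, SZ)))))))
  step 14: S(S(S(S(S(add(S(add(Z, mul(Z, SSSZ))), mul(SZ, SZ)))))))
  step 15: S(S(S(S(S(S(add(add(Z, mul(Z, SSSZ)), mul(SZ, SZ))))))))
  step 16: S(S(S(S(S(S(add(mul(Z, SSSZ), mul(SZ, SZ))))))))
  step 17: S(S(S(S(S(S(add(Z, mul(SZ, SZ))))))))
  step 18: S(S(S(S(S(S(mul(SZ, SZ)))))))
  step 19: S(S(S(S(S(S(add(SZ, mul(Z, SZ))))))))
  step 20: S(S(S(S(S(S(S(add(Z, mul(Z, SZ)))))))))
  step 21: S(S(S(S(S(S(S(mul(Z, SZ))))))))
  step 22: S^7(Z)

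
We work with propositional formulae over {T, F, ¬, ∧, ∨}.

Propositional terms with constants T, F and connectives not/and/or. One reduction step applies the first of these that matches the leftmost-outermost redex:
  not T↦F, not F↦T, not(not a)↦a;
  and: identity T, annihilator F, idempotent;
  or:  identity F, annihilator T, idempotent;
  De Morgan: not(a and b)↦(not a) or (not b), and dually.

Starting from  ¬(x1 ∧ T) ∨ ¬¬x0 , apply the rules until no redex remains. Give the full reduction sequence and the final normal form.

Answer: normal form = ¬x1 ∨ x0  (in 4 steps)

Derivation:
  start: ¬(x1 ∧ T) ∨ ¬¬x0
  →1  (¬x1 ∨ ¬T) ∨ ¬¬x0
  →2  (¬x1 ∨ F) ∨ ¬¬x0
  →3  ¬x1 ∨ ¬¬x0
  →4  ¬x1 ∨ x0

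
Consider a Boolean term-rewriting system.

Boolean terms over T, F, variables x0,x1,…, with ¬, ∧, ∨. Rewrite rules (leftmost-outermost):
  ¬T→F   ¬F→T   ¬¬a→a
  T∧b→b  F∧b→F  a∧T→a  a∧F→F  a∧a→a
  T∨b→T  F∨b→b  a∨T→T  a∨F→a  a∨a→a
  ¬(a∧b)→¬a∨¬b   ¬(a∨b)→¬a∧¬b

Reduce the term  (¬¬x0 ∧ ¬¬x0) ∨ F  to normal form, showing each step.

Answer: normal form = x0  (in 3 steps)

Derivation:
  start: (¬¬x0 ∧ ¬¬x0) ∨ F
  →1  ¬¬x0 ∧ ¬¬x0
  →2  ¬¬x0
  →3  x0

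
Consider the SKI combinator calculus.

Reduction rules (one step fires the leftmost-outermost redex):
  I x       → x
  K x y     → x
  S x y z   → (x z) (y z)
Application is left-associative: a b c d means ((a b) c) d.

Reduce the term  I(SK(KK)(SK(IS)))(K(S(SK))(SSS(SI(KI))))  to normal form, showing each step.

  start: I(SK(KK)(SK(IS)))(K(S(SK))(SSS(SI(KI))))
  [1] SK(KK)(SK(IS))(K(S(SK))(SSS(SI(KI))))
  [2] K(SK(IS))(KK(SK(IS)))(K(S(SK))(SSS(SI(KI))))
  [3] SK(IS)(K(S(SK))(SSS(SI(KI))))
  [4] K(K(S(SK))(SSS(SI(KI))))(IS(K(S(SK))(SSS(SI(KI)))))
  [5] K(S(SK))(SSS(SI(KI)))
  [6] S(SK)

Answer: normal form = S(SK)  (in 6 steps)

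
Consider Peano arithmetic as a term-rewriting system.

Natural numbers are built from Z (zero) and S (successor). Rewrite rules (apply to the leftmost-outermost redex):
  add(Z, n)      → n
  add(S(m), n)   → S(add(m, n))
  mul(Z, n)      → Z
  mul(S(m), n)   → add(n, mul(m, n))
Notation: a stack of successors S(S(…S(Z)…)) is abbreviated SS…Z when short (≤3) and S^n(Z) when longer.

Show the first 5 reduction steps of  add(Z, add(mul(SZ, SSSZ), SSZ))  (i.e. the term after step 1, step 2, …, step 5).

  start: add(Z, add(mul(SZ, SSSZ), SSZ))
  step 1: add(mul(SZ, SSSZ), SSZ)
  step 2: add(add(SSSZ, mul(Z, SSSZ)), SSZ)
  step 3: add(S(add(SSZ, mul(Z, SSSZ))), SSZ)
  step 4: S(add(add(SSZ, mul(Z, SSSZ)), SSZ))
  step 5: S(add(S(add(SZ, mul(Z, SSSZ))), SSZ))

Answer: after 5 steps: S(add(S(add(SZ, mul(Z, SSSZ))), SSZ))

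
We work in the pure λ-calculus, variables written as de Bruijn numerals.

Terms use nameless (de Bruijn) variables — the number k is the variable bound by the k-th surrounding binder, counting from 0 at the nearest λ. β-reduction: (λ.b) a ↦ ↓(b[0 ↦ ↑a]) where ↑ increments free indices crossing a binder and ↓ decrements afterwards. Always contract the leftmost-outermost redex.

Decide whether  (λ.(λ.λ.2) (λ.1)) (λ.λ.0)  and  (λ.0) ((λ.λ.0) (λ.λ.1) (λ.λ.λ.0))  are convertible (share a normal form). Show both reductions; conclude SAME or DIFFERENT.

Answer: SAME — A ⇓ λ.λ.λ.0, B ⇓ λ.λ.λ.0

Derivation:
Term A:
  start: (λ.(λ.λ.2) (λ.1)) (λ.λ.0)
  step 1: (λ.λ.λ.λ.0) (λ.λ.λ.0)
  step 2: λ.λ.λ.0

Term B:
  start: (λ.0) ((λ.λ.0) (λ.λ.1) (λ.λ.λ.0))
  step 1: (λ.λ.0) (λ.λ.1) (λ.λ.λ.0)
  step 2: (λ.0) (λ.λ.λ.0)
  step 3: λ.λ.λ.0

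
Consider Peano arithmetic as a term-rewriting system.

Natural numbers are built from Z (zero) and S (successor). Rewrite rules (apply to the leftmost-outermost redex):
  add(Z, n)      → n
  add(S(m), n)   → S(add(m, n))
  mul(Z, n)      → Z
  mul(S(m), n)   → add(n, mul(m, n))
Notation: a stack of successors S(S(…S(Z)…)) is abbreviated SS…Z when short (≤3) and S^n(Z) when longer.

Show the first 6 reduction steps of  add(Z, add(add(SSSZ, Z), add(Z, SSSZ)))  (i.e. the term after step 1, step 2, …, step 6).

Answer: after 6 steps: S(S(add(S(add(Z, Z)), add(Z, SSSZ))))

Derivation:
  start: add(Z, add(add(SSSZ, Z), add(Z, SSSZ)))
  step 1: add(add(SSSZ, Z), add(Z, SSSZ))
  step 2: add(S(add(SSZ, Z)), add(Z, SSSZ))
  step 3: S(add(add(SSZ, Z), add(Z, SSSZ)))
  step 4: S(add(S(add(SZ, Z)), add(Z, SSSZ)))
  step 5: S(S(add(add(SZ, Z), add(Z, SSSZ))))
  step 6: S(S(add(S(add(Z, Z)), add(Z, SSSZ))))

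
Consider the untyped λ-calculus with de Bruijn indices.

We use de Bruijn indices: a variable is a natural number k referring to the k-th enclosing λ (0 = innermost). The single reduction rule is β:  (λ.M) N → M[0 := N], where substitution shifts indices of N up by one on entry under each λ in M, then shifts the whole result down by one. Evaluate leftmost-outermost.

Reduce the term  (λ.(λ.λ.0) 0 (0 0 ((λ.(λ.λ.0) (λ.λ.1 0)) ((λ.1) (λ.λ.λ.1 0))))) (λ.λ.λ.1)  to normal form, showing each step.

  start: (λ.(λ.λ.0) 0 (0 0 ((λ.(λ.λ.0) (λ.λ.1 0)) ((λ.1) (λ.λ.λ.1 0))))) (λ.λ.λ.1)
  step 1: (λ.λ.0) (λ.λ.λ.1) ((λ.λ.λ.1) (λ.λ.λ.1) ((λ.(λ.λ.0) (λ.λ.1 0)) ((λ.λ.λ.λ.1) (λ.λ.λ.1 0))))
  step 2: (λ.0) ((λ.λ.λ.1) (λ.λ.λ.1) ((λ.(λ.λ.0) (λ.λ.1 0)) ((λ.λ.λ.λ.1) (λ.λ.λ.1 0))))
  step 3: (λ.λ.λ.1) (λ.λ.λ.1) ((λ.(λ.λ.0) (λ.λ.1 0)) ((λ.λ.λ.λ.1) (λ.λ.λ.1 0)))
  step 4: (λ.λ.1) ((λ.(λ.λ.0) (λ.λ.1 0)) ((λ.λ.λ.λ.1) (λ.λ.λ.1 0)))
  step 5: λ.(λ.(λ.λ.0) (λ.λ.1 0)) ((λ.λ.λ.λ.1) (λ.λ.λ.1 0))
  step 6: λ.(λ.λ.0) (λ.λ.1 0)
  step 7: λ.λ.0

Answer: normal form = λ.λ.0  (in 7 steps)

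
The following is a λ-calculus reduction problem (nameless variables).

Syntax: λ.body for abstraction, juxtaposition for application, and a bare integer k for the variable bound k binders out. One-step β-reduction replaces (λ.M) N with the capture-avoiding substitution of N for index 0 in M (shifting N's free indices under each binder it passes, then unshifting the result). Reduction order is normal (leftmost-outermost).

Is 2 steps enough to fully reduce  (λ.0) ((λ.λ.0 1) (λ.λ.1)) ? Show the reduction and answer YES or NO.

Answer: YES — reaches normal form λ.0 (λ.λ.1) in 2 ≤ 2 steps

Derivation:
  start: (λ.0) ((λ.λ.0 1) (λ.λ.1))
  [1] (λ.λ.0 1) (λ.λ.1)
  [2] λ.0 (λ.λ.1)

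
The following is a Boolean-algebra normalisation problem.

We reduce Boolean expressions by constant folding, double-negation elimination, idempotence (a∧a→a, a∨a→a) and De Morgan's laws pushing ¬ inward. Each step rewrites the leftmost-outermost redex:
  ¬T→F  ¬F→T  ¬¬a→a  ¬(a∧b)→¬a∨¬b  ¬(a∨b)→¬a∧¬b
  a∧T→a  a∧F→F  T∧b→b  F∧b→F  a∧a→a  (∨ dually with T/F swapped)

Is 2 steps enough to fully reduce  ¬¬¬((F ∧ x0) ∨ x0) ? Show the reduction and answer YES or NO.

  start: ¬¬¬((F ∧ x0) ∨ x0)
  step 1: ¬((F ∧ x0) ∨ x0)
  step 2: ¬(F ∧ x0) ∧ ¬x0

Answer: NO — after 2 steps the term is ¬(F ∧ x0) ∧ ¬x0, not yet normal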